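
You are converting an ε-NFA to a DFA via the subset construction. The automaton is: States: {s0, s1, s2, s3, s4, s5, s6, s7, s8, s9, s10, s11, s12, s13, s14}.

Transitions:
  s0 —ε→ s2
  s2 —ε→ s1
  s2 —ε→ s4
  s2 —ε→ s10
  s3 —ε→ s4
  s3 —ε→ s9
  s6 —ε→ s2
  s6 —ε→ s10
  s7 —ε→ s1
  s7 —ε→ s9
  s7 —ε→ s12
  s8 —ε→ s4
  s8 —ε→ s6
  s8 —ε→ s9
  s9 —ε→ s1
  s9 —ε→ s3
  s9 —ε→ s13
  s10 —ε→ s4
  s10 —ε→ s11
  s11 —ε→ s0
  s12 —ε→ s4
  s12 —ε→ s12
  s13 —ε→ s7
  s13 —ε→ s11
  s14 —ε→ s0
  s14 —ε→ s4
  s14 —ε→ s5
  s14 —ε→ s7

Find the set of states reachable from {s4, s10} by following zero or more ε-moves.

{s0, s1, s2, s4, s10, s11}

Start with {s4, s10}.
From s10 via ε: add s11.
From s11 via ε: add s0.
From s0 via ε: add s2.
From s2 via ε: add s1.
No new states can be added; the closed set is {s0, s1, s2, s4, s10, s11}.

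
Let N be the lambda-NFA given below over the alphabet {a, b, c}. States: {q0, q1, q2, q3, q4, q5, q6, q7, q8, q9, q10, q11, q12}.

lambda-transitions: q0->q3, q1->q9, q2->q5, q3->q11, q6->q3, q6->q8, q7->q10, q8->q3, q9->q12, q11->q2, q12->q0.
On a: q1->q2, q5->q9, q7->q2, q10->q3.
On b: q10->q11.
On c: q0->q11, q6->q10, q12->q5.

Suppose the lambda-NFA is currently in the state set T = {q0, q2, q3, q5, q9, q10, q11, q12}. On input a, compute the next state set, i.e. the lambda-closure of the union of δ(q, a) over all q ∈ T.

{q0, q2, q3, q5, q9, q11, q12}

q5 on a → {q9}.
q10 on a → {q3}.
No a-transition from q0, q2, q3, q9, q11, q12.
Union after reading a: {q3, q9}.
Now take the lambda-closure:
From q3 via lambda: add q11.
From q9 via lambda: add q12.
From q11 via lambda: add q2.
From q12 via lambda: add q0.
From q2 via lambda: add q5.
No new states can be added; the closed set is {q0, q2, q3, q5, q9, q11, q12}.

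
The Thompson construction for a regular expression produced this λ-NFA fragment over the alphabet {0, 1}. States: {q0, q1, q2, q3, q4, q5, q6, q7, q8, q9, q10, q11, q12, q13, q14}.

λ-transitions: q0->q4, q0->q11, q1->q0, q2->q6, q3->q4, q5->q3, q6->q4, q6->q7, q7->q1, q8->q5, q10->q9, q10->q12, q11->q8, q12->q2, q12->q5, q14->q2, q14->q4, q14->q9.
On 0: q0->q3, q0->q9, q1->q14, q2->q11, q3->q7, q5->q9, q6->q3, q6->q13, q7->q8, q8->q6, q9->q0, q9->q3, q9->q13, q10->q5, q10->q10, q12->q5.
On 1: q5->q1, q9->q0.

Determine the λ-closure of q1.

Start with {q1}.
From q1 via λ: add q0.
From q0 via λ: add q4, q11.
From q11 via λ: add q8.
From q8 via λ: add q5.
From q5 via λ: add q3.
No new states can be added; the closed set is {q0, q1, q3, q4, q5, q8, q11}.

{q0, q1, q3, q4, q5, q8, q11}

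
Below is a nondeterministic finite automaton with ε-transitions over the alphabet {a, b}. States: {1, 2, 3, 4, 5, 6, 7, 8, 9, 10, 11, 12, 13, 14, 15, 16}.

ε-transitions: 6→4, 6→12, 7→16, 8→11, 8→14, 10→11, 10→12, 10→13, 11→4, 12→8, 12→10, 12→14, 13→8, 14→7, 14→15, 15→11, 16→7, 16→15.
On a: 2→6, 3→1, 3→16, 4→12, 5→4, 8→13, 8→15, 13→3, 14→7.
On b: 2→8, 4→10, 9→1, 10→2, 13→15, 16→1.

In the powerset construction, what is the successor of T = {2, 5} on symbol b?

{4, 7, 8, 11, 14, 15, 16}

2 on b → {8}.
No b-transition from 5.
Union after reading b: {8}.
Now take the ε-closure:
From 8 via ε: add 11, 14.
From 11 via ε: add 4.
From 14 via ε: add 7, 15.
From 7 via ε: add 16.
No new states can be added; the closed set is {4, 7, 8, 11, 14, 15, 16}.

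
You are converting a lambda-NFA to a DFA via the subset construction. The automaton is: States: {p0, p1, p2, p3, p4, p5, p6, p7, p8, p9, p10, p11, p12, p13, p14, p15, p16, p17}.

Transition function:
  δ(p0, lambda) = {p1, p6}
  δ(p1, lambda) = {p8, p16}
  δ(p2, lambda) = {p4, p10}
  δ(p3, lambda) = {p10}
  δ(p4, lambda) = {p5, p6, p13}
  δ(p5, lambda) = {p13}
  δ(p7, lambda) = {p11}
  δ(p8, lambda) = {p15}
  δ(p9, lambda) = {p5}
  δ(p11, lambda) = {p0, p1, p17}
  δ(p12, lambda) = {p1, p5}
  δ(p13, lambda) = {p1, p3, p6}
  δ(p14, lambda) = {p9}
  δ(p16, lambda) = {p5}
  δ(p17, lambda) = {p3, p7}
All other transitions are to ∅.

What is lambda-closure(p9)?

Start with {p9}.
From p9 via lambda: add p5.
From p5 via lambda: add p13.
From p13 via lambda: add p1, p3, p6.
From p1 via lambda: add p8, p16.
From p3 via lambda: add p10.
From p8 via lambda: add p15.
No new states can be added; the closed set is {p1, p3, p5, p6, p8, p9, p10, p13, p15, p16}.

{p1, p3, p5, p6, p8, p9, p10, p13, p15, p16}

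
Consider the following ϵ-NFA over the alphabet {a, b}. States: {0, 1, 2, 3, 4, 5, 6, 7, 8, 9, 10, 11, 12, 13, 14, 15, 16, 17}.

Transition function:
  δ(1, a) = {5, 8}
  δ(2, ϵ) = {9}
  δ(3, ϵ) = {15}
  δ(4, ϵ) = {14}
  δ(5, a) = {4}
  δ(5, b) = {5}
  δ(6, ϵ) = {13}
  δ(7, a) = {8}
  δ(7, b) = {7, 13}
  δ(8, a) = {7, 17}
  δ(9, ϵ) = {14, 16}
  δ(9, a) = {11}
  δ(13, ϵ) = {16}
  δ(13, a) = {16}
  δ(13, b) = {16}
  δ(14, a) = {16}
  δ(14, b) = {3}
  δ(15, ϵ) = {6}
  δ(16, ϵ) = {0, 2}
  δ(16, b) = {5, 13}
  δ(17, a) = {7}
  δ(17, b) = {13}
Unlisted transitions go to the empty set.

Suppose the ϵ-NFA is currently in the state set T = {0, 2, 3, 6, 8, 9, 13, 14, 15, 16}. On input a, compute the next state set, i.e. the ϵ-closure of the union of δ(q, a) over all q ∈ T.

8 on a → {7, 17}.
9 on a → {11}.
13 on a → {16}.
14 on a → {16}.
No a-transition from 0, 2, 3, 6, 15, 16.
Union after reading a: {7, 11, 16, 17}.
Now take the ϵ-closure:
From 16 via ϵ: add 0, 2.
From 2 via ϵ: add 9.
From 9 via ϵ: add 14.
No new states can be added; the closed set is {0, 2, 7, 9, 11, 14, 16, 17}.

{0, 2, 7, 9, 11, 14, 16, 17}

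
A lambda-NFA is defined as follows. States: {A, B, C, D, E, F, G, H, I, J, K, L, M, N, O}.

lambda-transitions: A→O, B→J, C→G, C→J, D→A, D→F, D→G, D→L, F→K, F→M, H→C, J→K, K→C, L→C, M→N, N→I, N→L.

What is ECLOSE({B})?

{B, C, G, J, K}

Start with {B}.
From B via lambda: add J.
From J via lambda: add K.
From K via lambda: add C.
From C via lambda: add G.
No new states can be added; the closed set is {B, C, G, J, K}.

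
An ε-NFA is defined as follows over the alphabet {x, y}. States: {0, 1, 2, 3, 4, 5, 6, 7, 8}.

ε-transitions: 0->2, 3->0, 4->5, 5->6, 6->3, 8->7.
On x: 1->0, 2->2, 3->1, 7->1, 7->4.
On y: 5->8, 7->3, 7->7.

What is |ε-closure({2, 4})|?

6

Start with {2, 4}.
From 4 via ε: add 5.
From 5 via ε: add 6.
From 6 via ε: add 3.
From 3 via ε: add 0.
ε-closure = {0, 2, 3, 4, 5, 6}, which has 6 states.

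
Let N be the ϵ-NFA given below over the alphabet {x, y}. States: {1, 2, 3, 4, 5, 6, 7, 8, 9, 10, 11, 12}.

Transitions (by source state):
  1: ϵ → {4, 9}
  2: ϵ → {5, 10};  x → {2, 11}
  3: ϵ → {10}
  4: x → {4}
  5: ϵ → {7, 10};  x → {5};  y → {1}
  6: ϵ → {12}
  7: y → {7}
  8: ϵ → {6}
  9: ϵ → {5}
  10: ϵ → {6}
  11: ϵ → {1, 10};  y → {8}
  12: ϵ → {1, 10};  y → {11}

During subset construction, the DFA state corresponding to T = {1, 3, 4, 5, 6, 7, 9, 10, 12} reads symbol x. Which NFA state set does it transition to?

4 on x → {4}.
5 on x → {5}.
No x-transition from 1, 3, 6, 7, 9, 10, 12.
Union after reading x: {4, 5}.
Now take the ϵ-closure:
From 5 via ϵ: add 7, 10.
From 10 via ϵ: add 6.
From 6 via ϵ: add 12.
From 12 via ϵ: add 1.
From 1 via ϵ: add 9.
No new states can be added; the closed set is {1, 4, 5, 6, 7, 9, 10, 12}.

{1, 4, 5, 6, 7, 9, 10, 12}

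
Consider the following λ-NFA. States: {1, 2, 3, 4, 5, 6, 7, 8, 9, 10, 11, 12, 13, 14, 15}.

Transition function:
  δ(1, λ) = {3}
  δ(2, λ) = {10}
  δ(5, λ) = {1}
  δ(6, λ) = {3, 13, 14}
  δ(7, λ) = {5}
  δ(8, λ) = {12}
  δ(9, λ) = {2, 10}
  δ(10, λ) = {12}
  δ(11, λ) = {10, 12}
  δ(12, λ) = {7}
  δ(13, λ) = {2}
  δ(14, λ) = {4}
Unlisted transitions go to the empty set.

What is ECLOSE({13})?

Start with {13}.
From 13 via λ: add 2.
From 2 via λ: add 10.
From 10 via λ: add 12.
From 12 via λ: add 7.
From 7 via λ: add 5.
From 5 via λ: add 1.
From 1 via λ: add 3.
No new states can be added; the closed set is {1, 2, 3, 5, 7, 10, 12, 13}.

{1, 2, 3, 5, 7, 10, 12, 13}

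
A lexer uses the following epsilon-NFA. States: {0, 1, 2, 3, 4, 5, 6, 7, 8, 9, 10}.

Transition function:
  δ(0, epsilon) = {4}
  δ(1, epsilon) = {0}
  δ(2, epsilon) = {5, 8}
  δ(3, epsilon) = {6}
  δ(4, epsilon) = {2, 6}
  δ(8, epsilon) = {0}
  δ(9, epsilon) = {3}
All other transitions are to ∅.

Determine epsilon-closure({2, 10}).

{0, 2, 4, 5, 6, 8, 10}

Start with {2, 10}.
From 2 via epsilon: add 5, 8.
From 8 via epsilon: add 0.
From 0 via epsilon: add 4.
From 4 via epsilon: add 6.
No new states can be added; the closed set is {0, 2, 4, 5, 6, 8, 10}.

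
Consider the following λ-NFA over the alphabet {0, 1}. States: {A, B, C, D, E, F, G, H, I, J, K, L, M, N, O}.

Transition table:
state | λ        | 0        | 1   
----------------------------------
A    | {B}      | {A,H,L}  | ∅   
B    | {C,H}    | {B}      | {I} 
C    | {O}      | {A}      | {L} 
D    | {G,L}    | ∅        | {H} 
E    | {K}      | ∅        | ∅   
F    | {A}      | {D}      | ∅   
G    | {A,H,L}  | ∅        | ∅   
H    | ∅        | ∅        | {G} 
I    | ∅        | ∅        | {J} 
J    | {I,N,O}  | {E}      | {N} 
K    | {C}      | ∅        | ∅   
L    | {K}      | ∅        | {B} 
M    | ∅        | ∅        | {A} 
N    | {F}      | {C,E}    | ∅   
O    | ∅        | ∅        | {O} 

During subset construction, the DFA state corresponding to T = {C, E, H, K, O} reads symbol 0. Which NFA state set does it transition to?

{A, B, C, H, O}

C on 0 → {A}.
No 0-transition from E, H, K, O.
Union after reading 0: {A}.
Now take the λ-closure:
From A via λ: add B.
From B via λ: add C, H.
From C via λ: add O.
No new states can be added; the closed set is {A, B, C, H, O}.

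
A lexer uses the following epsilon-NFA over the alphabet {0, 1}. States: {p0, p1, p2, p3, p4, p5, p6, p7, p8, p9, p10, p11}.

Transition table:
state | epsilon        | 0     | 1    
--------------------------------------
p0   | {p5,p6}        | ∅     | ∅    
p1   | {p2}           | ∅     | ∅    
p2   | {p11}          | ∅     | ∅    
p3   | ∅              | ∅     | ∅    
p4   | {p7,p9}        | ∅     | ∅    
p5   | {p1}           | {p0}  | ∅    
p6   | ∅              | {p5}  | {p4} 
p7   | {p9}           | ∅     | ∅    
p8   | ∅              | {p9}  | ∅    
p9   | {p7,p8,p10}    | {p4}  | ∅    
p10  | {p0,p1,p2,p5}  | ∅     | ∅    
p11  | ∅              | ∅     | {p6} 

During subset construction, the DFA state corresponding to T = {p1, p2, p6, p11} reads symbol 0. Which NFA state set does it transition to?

p6 on 0 → {p5}.
No 0-transition from p1, p2, p11.
Union after reading 0: {p5}.
Now take the epsilon-closure:
From p5 via epsilon: add p1.
From p1 via epsilon: add p2.
From p2 via epsilon: add p11.
No new states can be added; the closed set is {p1, p2, p5, p11}.

{p1, p2, p5, p11}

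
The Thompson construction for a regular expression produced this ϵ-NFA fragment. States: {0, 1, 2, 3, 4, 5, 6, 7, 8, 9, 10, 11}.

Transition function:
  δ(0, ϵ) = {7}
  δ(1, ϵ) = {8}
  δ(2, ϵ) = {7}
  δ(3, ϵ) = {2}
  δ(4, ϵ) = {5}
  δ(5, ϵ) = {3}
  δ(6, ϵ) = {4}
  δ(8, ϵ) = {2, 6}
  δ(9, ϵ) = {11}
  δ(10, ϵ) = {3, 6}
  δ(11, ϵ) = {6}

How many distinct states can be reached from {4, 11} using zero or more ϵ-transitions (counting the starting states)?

Start with {4, 11}.
From 4 via ϵ: add 5.
From 11 via ϵ: add 6.
From 5 via ϵ: add 3.
From 3 via ϵ: add 2.
From 2 via ϵ: add 7.
ϵ-closure = {2, 3, 4, 5, 6, 7, 11}, which has 7 states.

7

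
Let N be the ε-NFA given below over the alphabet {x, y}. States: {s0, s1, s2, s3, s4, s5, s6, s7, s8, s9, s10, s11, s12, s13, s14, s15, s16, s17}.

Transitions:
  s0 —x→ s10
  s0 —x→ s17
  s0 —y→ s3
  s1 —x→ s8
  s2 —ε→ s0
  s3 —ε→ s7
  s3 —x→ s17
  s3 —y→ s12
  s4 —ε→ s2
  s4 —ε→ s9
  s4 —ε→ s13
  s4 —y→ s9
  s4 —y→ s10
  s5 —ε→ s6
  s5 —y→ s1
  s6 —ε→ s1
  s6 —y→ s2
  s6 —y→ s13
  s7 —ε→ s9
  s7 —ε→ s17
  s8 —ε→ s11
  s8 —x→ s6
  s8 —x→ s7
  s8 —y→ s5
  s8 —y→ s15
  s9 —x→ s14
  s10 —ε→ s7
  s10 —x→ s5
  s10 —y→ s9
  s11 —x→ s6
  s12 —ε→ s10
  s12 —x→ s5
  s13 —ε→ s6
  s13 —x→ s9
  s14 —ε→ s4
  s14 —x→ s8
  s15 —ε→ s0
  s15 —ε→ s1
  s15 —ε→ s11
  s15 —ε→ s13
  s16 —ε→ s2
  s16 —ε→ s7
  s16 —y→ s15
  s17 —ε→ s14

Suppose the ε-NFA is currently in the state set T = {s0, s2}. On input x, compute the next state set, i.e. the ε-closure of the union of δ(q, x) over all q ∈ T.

{s0, s1, s2, s4, s6, s7, s9, s10, s13, s14, s17}

s0 on x → {s10, s17}.
No x-transition from s2.
Union after reading x: {s10, s17}.
Now take the ε-closure:
From s10 via ε: add s7.
From s17 via ε: add s14.
From s7 via ε: add s9.
From s14 via ε: add s4.
From s4 via ε: add s2, s13.
From s2 via ε: add s0.
From s13 via ε: add s6.
From s6 via ε: add s1.
No new states can be added; the closed set is {s0, s1, s2, s4, s6, s7, s9, s10, s13, s14, s17}.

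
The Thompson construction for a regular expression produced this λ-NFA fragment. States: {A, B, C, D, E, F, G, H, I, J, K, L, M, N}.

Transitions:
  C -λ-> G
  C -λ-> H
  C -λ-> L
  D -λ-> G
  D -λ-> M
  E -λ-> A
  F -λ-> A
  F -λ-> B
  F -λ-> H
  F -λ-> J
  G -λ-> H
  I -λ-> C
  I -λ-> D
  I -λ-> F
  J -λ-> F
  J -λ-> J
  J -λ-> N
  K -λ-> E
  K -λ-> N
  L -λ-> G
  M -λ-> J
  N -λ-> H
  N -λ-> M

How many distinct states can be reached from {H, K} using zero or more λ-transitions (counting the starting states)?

Start with {H, K}.
From K via λ: add E, N.
From E via λ: add A.
From N via λ: add M.
From M via λ: add J.
From J via λ: add F.
From F via λ: add B.
λ-closure = {A, B, E, F, H, J, K, M, N}, which has 9 states.

9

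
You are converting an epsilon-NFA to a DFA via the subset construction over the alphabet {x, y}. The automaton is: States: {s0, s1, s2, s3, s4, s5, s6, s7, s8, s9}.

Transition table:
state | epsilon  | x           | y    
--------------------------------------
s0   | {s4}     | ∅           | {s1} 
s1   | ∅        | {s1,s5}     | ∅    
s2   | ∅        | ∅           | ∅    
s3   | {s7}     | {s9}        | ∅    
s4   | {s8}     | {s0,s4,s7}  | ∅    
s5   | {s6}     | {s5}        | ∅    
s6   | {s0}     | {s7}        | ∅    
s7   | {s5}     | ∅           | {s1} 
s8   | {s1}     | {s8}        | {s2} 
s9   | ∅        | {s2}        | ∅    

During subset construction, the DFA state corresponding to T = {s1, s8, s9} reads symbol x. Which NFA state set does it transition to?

s1 on x → {s1, s5}.
s8 on x → {s8}.
s9 on x → {s2}.
Union after reading x: {s1, s2, s5, s8}.
Now take the epsilon-closure:
From s5 via epsilon: add s6.
From s6 via epsilon: add s0.
From s0 via epsilon: add s4.
No new states can be added; the closed set is {s0, s1, s2, s4, s5, s6, s8}.

{s0, s1, s2, s4, s5, s6, s8}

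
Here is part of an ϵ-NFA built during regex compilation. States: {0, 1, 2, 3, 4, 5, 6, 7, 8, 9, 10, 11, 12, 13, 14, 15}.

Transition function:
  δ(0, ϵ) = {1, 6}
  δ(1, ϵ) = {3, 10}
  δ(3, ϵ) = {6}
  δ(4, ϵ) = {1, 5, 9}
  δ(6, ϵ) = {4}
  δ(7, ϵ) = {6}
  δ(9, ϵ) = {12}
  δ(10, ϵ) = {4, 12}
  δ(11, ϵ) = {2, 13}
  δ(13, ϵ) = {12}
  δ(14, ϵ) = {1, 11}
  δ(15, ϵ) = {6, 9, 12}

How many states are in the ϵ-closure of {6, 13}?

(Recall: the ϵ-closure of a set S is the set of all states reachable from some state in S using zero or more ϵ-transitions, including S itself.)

9

Start with {6, 13}.
From 6 via ϵ: add 4.
From 13 via ϵ: add 12.
From 4 via ϵ: add 1, 5, 9.
From 1 via ϵ: add 3, 10.
ϵ-closure = {1, 3, 4, 5, 6, 9, 10, 12, 13}, which has 9 states.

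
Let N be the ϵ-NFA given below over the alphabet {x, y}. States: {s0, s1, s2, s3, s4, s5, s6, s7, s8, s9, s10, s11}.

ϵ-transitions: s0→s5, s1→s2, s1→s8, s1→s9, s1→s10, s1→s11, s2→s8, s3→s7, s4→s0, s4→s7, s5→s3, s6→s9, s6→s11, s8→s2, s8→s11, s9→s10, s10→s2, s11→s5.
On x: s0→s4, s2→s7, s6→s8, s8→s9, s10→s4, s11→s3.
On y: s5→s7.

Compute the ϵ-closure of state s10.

{s2, s3, s5, s7, s8, s10, s11}

Start with {s10}.
From s10 via ϵ: add s2.
From s2 via ϵ: add s8.
From s8 via ϵ: add s11.
From s11 via ϵ: add s5.
From s5 via ϵ: add s3.
From s3 via ϵ: add s7.
No new states can be added; the closed set is {s2, s3, s5, s7, s8, s10, s11}.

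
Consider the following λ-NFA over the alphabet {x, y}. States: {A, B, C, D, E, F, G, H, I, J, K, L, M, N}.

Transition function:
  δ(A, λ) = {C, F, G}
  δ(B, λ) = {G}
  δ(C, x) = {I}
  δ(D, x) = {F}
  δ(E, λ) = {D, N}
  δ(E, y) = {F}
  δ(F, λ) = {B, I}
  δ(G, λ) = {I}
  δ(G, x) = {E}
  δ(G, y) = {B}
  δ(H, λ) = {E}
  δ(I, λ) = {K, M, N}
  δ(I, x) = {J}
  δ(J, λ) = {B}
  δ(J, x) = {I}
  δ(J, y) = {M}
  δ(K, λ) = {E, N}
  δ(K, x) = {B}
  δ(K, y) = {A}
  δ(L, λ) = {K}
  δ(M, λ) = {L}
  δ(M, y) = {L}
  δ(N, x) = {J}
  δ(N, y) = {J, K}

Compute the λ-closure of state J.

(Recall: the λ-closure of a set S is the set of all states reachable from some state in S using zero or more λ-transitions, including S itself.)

{B, D, E, G, I, J, K, L, M, N}

Start with {J}.
From J via λ: add B.
From B via λ: add G.
From G via λ: add I.
From I via λ: add K, M, N.
From K via λ: add E.
From M via λ: add L.
From E via λ: add D.
No new states can be added; the closed set is {B, D, E, G, I, J, K, L, M, N}.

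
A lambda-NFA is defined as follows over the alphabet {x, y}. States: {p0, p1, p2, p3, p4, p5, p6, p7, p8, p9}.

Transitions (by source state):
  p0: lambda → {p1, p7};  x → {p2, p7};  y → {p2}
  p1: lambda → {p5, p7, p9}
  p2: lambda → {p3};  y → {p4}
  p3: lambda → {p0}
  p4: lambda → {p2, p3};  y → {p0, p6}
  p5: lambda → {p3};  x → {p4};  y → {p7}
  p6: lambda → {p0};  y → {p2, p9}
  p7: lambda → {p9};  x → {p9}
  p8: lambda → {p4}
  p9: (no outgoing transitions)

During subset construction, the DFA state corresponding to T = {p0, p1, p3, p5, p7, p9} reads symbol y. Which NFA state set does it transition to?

p0 on y → {p2}.
p5 on y → {p7}.
No y-transition from p1, p3, p7, p9.
Union after reading y: {p2, p7}.
Now take the lambda-closure:
From p2 via lambda: add p3.
From p7 via lambda: add p9.
From p3 via lambda: add p0.
From p0 via lambda: add p1.
From p1 via lambda: add p5.
No new states can be added; the closed set is {p0, p1, p2, p3, p5, p7, p9}.

{p0, p1, p2, p3, p5, p7, p9}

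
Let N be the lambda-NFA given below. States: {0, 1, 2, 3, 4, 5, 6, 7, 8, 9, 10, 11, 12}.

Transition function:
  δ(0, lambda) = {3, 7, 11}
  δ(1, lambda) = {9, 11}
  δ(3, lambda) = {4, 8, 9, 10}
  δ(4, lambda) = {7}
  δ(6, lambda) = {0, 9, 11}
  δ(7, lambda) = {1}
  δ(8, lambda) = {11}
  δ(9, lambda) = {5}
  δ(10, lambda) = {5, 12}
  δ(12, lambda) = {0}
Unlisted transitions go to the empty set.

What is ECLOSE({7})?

{1, 5, 7, 9, 11}

Start with {7}.
From 7 via lambda: add 1.
From 1 via lambda: add 9, 11.
From 9 via lambda: add 5.
No new states can be added; the closed set is {1, 5, 7, 9, 11}.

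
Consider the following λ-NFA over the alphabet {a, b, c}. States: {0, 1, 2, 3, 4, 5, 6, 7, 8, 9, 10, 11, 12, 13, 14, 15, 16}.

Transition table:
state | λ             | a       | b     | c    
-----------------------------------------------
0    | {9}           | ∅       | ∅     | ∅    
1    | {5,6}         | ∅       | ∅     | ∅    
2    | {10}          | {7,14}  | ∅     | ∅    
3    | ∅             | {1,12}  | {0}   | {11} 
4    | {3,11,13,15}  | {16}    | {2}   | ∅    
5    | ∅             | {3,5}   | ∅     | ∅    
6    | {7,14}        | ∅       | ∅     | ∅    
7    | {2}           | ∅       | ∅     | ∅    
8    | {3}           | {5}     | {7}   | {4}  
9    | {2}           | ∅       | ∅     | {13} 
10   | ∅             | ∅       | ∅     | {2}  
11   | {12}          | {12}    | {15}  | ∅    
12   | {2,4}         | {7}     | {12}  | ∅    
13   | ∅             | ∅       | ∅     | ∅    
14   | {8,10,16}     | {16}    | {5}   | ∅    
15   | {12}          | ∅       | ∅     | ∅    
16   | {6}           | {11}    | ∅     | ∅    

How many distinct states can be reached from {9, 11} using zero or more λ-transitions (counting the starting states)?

9

Start with {9, 11}.
From 9 via λ: add 2.
From 11 via λ: add 12.
From 2 via λ: add 10.
From 12 via λ: add 4.
From 4 via λ: add 3, 13, 15.
λ-closure = {2, 3, 4, 9, 10, 11, 12, 13, 15}, which has 9 states.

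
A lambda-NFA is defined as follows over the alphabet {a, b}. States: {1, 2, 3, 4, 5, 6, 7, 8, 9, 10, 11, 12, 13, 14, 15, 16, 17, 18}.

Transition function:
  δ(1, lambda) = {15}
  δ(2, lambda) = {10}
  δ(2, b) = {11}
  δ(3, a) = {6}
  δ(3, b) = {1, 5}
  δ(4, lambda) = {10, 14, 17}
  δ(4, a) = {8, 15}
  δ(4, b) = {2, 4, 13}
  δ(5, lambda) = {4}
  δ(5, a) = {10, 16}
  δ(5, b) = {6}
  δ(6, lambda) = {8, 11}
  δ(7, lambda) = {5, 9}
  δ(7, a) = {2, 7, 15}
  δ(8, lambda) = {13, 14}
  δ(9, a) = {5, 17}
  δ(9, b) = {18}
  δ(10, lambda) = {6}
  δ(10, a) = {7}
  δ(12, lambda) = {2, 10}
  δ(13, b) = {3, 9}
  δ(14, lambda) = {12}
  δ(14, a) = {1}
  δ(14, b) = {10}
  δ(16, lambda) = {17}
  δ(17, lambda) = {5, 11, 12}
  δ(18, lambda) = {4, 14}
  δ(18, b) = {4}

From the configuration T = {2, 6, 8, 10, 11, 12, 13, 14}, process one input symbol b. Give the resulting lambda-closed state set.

2 on b → {11}.
13 on b → {3, 9}.
14 on b → {10}.
No b-transition from 6, 8, 10, 11, 12.
Union after reading b: {3, 9, 10, 11}.
Now take the lambda-closure:
From 10 via lambda: add 6.
From 6 via lambda: add 8.
From 8 via lambda: add 13, 14.
From 14 via lambda: add 12.
From 12 via lambda: add 2.
No new states can be added; the closed set is {2, 3, 6, 8, 9, 10, 11, 12, 13, 14}.

{2, 3, 6, 8, 9, 10, 11, 12, 13, 14}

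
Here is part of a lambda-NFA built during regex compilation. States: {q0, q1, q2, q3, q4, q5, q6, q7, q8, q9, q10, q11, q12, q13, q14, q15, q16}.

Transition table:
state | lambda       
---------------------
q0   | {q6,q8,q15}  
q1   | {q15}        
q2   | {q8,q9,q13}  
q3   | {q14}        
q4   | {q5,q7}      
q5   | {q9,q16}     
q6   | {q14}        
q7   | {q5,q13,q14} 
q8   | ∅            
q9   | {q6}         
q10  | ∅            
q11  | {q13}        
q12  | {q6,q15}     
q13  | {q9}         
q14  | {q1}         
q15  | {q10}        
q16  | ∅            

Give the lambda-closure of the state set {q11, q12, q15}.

Start with {q11, q12, q15}.
From q11 via lambda: add q13.
From q12 via lambda: add q6.
From q15 via lambda: add q10.
From q6 via lambda: add q14.
From q13 via lambda: add q9.
From q14 via lambda: add q1.
No new states can be added; the closed set is {q1, q6, q9, q10, q11, q12, q13, q14, q15}.

{q1, q6, q9, q10, q11, q12, q13, q14, q15}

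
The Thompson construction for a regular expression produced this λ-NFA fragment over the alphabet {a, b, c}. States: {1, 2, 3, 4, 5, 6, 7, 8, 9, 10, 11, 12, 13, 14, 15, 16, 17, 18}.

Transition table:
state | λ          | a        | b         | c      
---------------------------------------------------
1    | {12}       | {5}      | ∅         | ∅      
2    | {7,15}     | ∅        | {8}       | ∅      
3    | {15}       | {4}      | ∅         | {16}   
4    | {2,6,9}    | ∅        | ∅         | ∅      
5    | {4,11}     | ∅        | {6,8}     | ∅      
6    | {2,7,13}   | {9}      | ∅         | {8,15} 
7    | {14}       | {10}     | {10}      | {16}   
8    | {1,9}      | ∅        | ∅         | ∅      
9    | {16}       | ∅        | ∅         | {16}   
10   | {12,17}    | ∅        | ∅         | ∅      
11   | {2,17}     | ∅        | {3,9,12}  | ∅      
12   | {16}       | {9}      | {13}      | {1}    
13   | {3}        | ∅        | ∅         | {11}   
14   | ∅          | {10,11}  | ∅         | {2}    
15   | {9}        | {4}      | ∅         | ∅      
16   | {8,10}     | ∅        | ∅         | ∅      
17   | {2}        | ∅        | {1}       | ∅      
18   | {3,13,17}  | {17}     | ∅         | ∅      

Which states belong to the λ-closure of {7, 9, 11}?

Start with {7, 9, 11}.
From 7 via λ: add 14.
From 9 via λ: add 16.
From 11 via λ: add 2, 17.
From 2 via λ: add 15.
From 16 via λ: add 8, 10.
From 8 via λ: add 1.
From 10 via λ: add 12.
No new states can be added; the closed set is {1, 2, 7, 8, 9, 10, 11, 12, 14, 15, 16, 17}.

{1, 2, 7, 8, 9, 10, 11, 12, 14, 15, 16, 17}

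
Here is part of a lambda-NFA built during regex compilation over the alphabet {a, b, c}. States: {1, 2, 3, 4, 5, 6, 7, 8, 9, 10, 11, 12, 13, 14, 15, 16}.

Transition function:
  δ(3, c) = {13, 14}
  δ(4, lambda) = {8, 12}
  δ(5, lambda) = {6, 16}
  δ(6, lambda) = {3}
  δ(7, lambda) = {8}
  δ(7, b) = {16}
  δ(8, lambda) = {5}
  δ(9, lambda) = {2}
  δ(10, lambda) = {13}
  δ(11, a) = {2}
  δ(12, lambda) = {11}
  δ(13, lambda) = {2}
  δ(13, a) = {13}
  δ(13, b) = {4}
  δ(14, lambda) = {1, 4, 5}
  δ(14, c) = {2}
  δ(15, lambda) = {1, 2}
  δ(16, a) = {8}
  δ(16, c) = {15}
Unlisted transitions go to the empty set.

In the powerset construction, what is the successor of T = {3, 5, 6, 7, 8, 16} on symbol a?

16 on a → {8}.
No a-transition from 3, 5, 6, 7, 8.
Union after reading a: {8}.
Now take the lambda-closure:
From 8 via lambda: add 5.
From 5 via lambda: add 6, 16.
From 6 via lambda: add 3.
No new states can be added; the closed set is {3, 5, 6, 8, 16}.

{3, 5, 6, 8, 16}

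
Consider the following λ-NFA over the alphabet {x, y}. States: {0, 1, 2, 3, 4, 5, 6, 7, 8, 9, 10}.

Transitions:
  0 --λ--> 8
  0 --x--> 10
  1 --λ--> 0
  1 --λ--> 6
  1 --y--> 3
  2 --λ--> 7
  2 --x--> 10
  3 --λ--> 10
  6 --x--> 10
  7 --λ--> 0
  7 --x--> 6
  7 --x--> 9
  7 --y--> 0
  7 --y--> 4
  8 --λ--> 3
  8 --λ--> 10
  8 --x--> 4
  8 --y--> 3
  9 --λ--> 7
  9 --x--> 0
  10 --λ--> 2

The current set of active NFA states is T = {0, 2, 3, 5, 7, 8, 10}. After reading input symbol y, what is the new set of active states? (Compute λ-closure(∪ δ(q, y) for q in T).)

7 on y → {0, 4}.
8 on y → {3}.
No y-transition from 0, 2, 3, 5, 10.
Union after reading y: {0, 3, 4}.
Now take the λ-closure:
From 0 via λ: add 8.
From 3 via λ: add 10.
From 10 via λ: add 2.
From 2 via λ: add 7.
No new states can be added; the closed set is {0, 2, 3, 4, 7, 8, 10}.

{0, 2, 3, 4, 7, 8, 10}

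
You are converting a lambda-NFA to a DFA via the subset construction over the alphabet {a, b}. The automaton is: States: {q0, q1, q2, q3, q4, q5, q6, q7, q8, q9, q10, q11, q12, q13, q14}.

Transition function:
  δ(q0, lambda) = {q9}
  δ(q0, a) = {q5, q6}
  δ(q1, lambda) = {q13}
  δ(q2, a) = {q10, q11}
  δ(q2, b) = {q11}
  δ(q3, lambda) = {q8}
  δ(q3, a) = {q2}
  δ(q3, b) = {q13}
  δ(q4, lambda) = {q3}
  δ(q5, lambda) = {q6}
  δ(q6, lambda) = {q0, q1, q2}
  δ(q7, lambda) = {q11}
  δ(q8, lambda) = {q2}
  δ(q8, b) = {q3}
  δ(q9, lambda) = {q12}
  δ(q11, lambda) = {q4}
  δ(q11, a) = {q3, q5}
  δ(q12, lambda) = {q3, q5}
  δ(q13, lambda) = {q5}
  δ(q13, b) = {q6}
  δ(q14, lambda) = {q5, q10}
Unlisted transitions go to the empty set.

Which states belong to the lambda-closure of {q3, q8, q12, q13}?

{q0, q1, q2, q3, q5, q6, q8, q9, q12, q13}

Start with {q3, q8, q12, q13}.
From q8 via lambda: add q2.
From q12 via lambda: add q5.
From q5 via lambda: add q6.
From q6 via lambda: add q0, q1.
From q0 via lambda: add q9.
No new states can be added; the closed set is {q0, q1, q2, q3, q5, q6, q8, q9, q12, q13}.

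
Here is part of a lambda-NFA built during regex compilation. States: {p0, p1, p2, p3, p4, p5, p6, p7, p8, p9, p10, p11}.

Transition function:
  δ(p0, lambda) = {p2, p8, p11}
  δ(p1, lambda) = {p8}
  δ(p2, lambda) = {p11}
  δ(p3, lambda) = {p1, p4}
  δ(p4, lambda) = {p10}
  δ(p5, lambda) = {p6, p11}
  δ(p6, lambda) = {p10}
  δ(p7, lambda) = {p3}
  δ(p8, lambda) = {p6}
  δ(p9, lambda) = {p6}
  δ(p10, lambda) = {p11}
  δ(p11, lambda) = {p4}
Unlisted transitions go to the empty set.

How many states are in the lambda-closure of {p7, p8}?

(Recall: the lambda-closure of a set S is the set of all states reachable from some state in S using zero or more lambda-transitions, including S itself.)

8

Start with {p7, p8}.
From p7 via lambda: add p3.
From p8 via lambda: add p6.
From p3 via lambda: add p1, p4.
From p6 via lambda: add p10.
From p10 via lambda: add p11.
lambda-closure = {p1, p3, p4, p6, p7, p8, p10, p11}, which has 8 states.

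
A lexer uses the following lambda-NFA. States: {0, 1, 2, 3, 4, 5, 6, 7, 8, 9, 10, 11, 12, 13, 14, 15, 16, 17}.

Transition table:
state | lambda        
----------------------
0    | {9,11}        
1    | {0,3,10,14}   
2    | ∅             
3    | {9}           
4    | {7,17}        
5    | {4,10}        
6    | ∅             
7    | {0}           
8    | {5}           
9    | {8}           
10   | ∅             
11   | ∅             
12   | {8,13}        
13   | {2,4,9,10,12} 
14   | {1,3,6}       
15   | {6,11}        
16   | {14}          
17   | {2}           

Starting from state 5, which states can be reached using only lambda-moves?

Start with {5}.
From 5 via lambda: add 4, 10.
From 4 via lambda: add 7, 17.
From 7 via lambda: add 0.
From 17 via lambda: add 2.
From 0 via lambda: add 9, 11.
From 9 via lambda: add 8.
No new states can be added; the closed set is {0, 2, 4, 5, 7, 8, 9, 10, 11, 17}.

{0, 2, 4, 5, 7, 8, 9, 10, 11, 17}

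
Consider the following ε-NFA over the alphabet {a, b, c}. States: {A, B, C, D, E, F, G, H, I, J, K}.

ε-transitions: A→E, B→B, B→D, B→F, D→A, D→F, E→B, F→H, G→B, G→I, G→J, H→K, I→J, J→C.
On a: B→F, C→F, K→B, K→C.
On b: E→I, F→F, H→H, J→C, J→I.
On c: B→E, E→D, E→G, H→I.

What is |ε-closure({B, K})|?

7

Start with {B, K}.
From B via ε: add D, F.
From D via ε: add A.
From F via ε: add H.
From A via ε: add E.
ε-closure = {A, B, D, E, F, H, K}, which has 7 states.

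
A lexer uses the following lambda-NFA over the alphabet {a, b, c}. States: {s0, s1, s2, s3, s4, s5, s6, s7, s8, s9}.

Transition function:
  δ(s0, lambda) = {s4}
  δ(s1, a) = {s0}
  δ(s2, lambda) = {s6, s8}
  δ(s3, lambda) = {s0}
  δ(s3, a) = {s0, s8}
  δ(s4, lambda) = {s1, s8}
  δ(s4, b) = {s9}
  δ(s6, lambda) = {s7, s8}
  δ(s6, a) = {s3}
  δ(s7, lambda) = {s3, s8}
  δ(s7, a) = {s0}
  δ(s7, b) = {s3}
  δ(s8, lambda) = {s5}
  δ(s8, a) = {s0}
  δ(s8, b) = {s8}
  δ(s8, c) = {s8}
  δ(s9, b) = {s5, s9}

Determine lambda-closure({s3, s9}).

{s0, s1, s3, s4, s5, s8, s9}

Start with {s3, s9}.
From s3 via lambda: add s0.
From s0 via lambda: add s4.
From s4 via lambda: add s1, s8.
From s8 via lambda: add s5.
No new states can be added; the closed set is {s0, s1, s3, s4, s5, s8, s9}.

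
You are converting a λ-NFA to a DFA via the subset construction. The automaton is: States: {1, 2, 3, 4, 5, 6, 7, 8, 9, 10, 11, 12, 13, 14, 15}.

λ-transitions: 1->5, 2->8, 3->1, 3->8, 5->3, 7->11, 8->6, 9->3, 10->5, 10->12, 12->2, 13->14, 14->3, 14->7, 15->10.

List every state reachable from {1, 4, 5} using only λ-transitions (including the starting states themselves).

Start with {1, 4, 5}.
From 5 via λ: add 3.
From 3 via λ: add 8.
From 8 via λ: add 6.
No new states can be added; the closed set is {1, 3, 4, 5, 6, 8}.

{1, 3, 4, 5, 6, 8}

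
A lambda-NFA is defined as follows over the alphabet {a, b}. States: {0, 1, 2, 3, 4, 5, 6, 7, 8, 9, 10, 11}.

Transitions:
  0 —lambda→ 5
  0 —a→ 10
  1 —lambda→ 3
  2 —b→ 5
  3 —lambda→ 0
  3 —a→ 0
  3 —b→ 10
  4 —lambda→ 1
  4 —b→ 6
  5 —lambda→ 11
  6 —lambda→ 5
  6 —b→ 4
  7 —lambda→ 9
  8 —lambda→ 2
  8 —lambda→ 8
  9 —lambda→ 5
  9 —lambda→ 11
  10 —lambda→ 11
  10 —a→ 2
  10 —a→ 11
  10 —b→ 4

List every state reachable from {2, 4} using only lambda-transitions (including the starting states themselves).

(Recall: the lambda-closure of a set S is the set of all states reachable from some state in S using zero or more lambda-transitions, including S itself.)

{0, 1, 2, 3, 4, 5, 11}

Start with {2, 4}.
From 4 via lambda: add 1.
From 1 via lambda: add 3.
From 3 via lambda: add 0.
From 0 via lambda: add 5.
From 5 via lambda: add 11.
No new states can be added; the closed set is {0, 1, 2, 3, 4, 5, 11}.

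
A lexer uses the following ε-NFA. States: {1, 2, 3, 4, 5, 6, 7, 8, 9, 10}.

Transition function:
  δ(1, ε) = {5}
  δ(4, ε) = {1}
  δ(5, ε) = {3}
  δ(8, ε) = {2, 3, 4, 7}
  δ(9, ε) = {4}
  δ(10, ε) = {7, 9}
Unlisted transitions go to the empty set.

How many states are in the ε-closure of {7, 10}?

Start with {7, 10}.
From 10 via ε: add 9.
From 9 via ε: add 4.
From 4 via ε: add 1.
From 1 via ε: add 5.
From 5 via ε: add 3.
ε-closure = {1, 3, 4, 5, 7, 9, 10}, which has 7 states.

7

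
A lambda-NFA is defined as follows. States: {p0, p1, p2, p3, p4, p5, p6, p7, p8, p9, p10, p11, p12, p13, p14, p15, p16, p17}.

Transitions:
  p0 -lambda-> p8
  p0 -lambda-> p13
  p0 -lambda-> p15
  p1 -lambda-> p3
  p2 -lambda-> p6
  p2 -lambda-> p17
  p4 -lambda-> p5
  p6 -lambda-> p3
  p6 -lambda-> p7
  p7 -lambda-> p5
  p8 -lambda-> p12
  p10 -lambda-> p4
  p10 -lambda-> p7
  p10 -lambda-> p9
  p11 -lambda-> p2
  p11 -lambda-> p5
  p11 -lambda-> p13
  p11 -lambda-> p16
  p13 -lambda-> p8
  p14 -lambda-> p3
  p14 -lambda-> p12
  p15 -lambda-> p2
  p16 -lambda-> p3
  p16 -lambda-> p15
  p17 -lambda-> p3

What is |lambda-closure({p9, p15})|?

Start with {p9, p15}.
From p15 via lambda: add p2.
From p2 via lambda: add p6, p17.
From p6 via lambda: add p3, p7.
From p7 via lambda: add p5.
lambda-closure = {p2, p3, p5, p6, p7, p9, p15, p17}, which has 8 states.

8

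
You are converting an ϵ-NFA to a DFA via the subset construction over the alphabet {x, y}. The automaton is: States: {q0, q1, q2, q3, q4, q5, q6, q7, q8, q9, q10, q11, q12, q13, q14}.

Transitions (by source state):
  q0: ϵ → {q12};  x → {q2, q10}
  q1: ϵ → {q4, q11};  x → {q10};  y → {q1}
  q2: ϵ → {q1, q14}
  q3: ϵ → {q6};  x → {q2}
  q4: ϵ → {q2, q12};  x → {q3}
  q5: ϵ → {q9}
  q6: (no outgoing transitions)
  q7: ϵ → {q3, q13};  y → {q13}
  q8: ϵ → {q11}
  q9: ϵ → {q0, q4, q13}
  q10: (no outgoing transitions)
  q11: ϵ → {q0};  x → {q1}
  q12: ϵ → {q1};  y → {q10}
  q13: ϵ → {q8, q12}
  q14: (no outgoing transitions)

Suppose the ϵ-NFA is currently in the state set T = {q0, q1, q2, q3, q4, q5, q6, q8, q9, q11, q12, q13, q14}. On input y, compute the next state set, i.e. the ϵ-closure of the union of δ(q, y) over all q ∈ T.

q1 on y → {q1}.
q12 on y → {q10}.
No y-transition from q0, q2, q3, q4, q5, q6, q8, q9, q11, q13, q14.
Union after reading y: {q1, q10}.
Now take the ϵ-closure:
From q1 via ϵ: add q4, q11.
From q4 via ϵ: add q2, q12.
From q11 via ϵ: add q0.
From q2 via ϵ: add q14.
No new states can be added; the closed set is {q0, q1, q2, q4, q10, q11, q12, q14}.

{q0, q1, q2, q4, q10, q11, q12, q14}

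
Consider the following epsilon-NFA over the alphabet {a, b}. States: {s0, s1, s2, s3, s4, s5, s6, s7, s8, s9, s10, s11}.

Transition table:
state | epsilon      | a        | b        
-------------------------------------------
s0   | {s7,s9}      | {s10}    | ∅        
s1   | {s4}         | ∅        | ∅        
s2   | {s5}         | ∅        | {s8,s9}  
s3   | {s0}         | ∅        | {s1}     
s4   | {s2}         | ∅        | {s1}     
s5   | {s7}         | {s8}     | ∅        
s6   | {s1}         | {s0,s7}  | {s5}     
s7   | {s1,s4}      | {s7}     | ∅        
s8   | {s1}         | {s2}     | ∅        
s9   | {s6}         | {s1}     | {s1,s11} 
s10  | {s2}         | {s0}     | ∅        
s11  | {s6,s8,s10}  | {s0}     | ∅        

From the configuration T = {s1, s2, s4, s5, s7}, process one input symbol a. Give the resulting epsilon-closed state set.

s5 on a → {s8}.
s7 on a → {s7}.
No a-transition from s1, s2, s4.
Union after reading a: {s7, s8}.
Now take the epsilon-closure:
From s7 via epsilon: add s1, s4.
From s4 via epsilon: add s2.
From s2 via epsilon: add s5.
No new states can be added; the closed set is {s1, s2, s4, s5, s7, s8}.

{s1, s2, s4, s5, s7, s8}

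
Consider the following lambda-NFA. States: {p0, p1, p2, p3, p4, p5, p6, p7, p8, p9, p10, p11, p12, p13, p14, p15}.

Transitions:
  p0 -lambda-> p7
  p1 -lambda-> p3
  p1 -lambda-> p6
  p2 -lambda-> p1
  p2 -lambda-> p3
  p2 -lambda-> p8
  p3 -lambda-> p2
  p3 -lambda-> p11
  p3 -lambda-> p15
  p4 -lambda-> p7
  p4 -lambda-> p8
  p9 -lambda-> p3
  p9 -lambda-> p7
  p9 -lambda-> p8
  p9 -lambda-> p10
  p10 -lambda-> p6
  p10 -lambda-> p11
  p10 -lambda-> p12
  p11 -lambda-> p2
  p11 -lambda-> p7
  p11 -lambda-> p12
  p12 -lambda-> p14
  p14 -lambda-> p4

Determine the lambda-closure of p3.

{p1, p2, p3, p4, p6, p7, p8, p11, p12, p14, p15}

Start with {p3}.
From p3 via lambda: add p2, p11, p15.
From p2 via lambda: add p1, p8.
From p11 via lambda: add p7, p12.
From p1 via lambda: add p6.
From p12 via lambda: add p14.
From p14 via lambda: add p4.
No new states can be added; the closed set is {p1, p2, p3, p4, p6, p7, p8, p11, p12, p14, p15}.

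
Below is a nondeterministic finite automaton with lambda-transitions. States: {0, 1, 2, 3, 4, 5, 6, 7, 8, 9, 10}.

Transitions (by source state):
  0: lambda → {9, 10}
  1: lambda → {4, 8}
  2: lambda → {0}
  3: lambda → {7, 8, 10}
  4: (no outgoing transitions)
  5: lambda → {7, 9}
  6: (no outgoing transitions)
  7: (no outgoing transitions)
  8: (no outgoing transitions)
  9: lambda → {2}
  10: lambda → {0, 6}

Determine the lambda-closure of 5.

{0, 2, 5, 6, 7, 9, 10}

Start with {5}.
From 5 via lambda: add 7, 9.
From 9 via lambda: add 2.
From 2 via lambda: add 0.
From 0 via lambda: add 10.
From 10 via lambda: add 6.
No new states can be added; the closed set is {0, 2, 5, 6, 7, 9, 10}.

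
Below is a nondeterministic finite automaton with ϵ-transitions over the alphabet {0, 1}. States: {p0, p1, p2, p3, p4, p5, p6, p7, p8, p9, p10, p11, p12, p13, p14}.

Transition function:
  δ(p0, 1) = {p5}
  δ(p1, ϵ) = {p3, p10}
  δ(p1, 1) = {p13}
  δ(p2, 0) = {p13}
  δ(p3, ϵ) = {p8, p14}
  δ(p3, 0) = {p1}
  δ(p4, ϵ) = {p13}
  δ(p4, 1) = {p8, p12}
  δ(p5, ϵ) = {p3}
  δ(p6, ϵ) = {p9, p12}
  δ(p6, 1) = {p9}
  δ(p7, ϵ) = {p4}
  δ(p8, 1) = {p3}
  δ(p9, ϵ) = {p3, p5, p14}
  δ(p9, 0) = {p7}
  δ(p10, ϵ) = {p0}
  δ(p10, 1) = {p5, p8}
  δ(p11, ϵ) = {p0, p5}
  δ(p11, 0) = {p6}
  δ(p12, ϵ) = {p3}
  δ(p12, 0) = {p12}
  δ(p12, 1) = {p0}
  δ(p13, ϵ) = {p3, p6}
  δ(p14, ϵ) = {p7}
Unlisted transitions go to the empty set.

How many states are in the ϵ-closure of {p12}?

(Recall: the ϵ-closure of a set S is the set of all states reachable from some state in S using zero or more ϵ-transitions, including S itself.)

Start with {p12}.
From p12 via ϵ: add p3.
From p3 via ϵ: add p8, p14.
From p14 via ϵ: add p7.
From p7 via ϵ: add p4.
From p4 via ϵ: add p13.
From p13 via ϵ: add p6.
From p6 via ϵ: add p9.
From p9 via ϵ: add p5.
ϵ-closure = {p3, p4, p5, p6, p7, p8, p9, p12, p13, p14}, which has 10 states.

10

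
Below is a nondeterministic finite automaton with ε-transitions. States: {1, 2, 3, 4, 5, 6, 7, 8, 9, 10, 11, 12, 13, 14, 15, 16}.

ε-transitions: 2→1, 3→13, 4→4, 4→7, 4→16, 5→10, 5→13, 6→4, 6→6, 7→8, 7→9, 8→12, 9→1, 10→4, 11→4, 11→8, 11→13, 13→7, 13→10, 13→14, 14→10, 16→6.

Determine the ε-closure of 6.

{1, 4, 6, 7, 8, 9, 12, 16}

Start with {6}.
From 6 via ε: add 4.
From 4 via ε: add 7, 16.
From 7 via ε: add 8, 9.
From 8 via ε: add 12.
From 9 via ε: add 1.
No new states can be added; the closed set is {1, 4, 6, 7, 8, 9, 12, 16}.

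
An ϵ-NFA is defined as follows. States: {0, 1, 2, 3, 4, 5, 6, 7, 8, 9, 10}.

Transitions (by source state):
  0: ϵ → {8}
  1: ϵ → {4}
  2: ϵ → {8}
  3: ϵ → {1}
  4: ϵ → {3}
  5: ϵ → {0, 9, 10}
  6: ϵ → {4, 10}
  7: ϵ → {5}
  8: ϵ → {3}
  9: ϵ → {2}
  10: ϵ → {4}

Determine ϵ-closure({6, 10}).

Start with {6, 10}.
From 6 via ϵ: add 4.
From 4 via ϵ: add 3.
From 3 via ϵ: add 1.
No new states can be added; the closed set is {1, 3, 4, 6, 10}.

{1, 3, 4, 6, 10}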